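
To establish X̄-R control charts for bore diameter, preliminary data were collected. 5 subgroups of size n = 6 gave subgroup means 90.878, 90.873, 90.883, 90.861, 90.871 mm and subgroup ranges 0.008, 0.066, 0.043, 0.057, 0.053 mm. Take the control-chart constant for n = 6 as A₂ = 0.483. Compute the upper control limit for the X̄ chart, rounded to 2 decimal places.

90.90

X̄̄ = (90.878 + 90.873 + 90.883 + 90.861 + 90.871) / 5 = 454.3660 / 5 = 90.8732
R̄ = (0.008 + 0.066 + 0.043 + 0.057 + 0.053) / 5 = 0.2270 / 5 = 0.0454
UCL = X̄̄ + A₂·R̄ = 90.8732 + 0.483 × 0.0454 = 90.8951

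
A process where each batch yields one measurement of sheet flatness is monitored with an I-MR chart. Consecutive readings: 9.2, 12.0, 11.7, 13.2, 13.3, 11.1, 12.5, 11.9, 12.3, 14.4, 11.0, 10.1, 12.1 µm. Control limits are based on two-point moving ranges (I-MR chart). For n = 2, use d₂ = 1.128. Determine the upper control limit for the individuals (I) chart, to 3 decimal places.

X̄ = (9.2 + 12.0 + 11.7 + 13.2 + 13.3 + 11.1 + 12.5 + 11.9 + 12.3 + 14.4 + 11.0 + 10.1 + 12.1) / 13 = 11.9077
Moving ranges: 2.8, 0.3, 1.5, 0.1, 2.2, 1.4, 0.6, 0.4, 2.1, 3.4, 0.9, 2.0; M̄R̄ = 17.7000 / 12 = 1.4750
UCL = X̄ + 3·M̄R̄/d₂ = 11.9077 + 3 × 1.4750 / 1.128 = 15.8306

15.831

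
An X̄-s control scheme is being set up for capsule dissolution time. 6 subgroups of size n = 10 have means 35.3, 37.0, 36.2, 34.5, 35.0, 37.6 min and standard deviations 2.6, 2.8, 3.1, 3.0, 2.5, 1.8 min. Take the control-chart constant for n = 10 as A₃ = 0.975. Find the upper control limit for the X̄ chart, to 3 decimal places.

38.501

X̄̄ = (35.3 + 37.0 + 36.2 + 34.5 + 35.0 + 37.6) / 6 = 35.9333
s̄ = (2.6 + 2.8 + 3.1 + 3.0 + 2.5 + 1.8) / 6 = 2.6333
UCL = X̄̄ + A₃·s̄ = 35.9333 + 0.975 × 2.6333 = 38.5008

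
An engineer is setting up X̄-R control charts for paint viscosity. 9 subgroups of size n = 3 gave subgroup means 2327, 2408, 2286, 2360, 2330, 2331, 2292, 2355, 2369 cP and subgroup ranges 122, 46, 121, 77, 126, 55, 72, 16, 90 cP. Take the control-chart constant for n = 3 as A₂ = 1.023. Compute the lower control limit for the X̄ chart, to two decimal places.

2257.37

X̄̄ = (2327 + 2408 + 2286 + 2360 + 2330 + 2331 + 2292 + 2355 + 2369) / 9 = 21058.0000 / 9 = 2339.7778
R̄ = (122 + 46 + 121 + 77 + 126 + 55 + 72 + 16 + 90) / 9 = 725.0000 / 9 = 80.5556
LCL = X̄̄ − A₂·R̄ = 2339.7778 − 1.023 × 80.5556 = 2257.3694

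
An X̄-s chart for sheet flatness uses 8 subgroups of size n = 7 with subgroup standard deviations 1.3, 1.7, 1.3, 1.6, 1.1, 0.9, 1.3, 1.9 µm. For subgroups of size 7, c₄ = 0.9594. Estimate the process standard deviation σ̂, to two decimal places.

1.45

s̄ = (1.3 + 1.7 + 1.3 + 1.6 + 1.1 + 0.9 + 1.3 + 1.9) / 8 = 1.3875
σ̂ = s̄ / c₄ = 1.3875 / 0.9594 = 1.4462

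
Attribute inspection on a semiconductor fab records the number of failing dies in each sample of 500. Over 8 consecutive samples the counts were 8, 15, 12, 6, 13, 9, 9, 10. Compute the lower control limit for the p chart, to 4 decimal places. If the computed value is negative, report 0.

p̄ = Σdᵢ / (k·n) = 82 / (8 × 500) = 0.02050
LCL = p̄ − 3·√(p̄(1−p̄)/n) = 0.02050 − 3 × 0.00634 = 0.00149

0.0015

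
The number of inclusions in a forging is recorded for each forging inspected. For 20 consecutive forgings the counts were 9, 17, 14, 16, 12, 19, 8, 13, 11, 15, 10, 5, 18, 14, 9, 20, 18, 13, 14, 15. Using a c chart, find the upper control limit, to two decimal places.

24.52

c̄ = (9 + 17 + 14 + 16 + 12 + 19 + 8 + 13 + 11 + 15 + 10 + 5 + 18 + 14 + 9 + 20 + 18 + 13 + 14 + 15) / 20 = 270 / 20 = 13.5000
UCL = c̄ + 3√c̄ = 13.5000 + 3 × √13.5000 = 13.5000 + 3 × 3.6742 = 24.5227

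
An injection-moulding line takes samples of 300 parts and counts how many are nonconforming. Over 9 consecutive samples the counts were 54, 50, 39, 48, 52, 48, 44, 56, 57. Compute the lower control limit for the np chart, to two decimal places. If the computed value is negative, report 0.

p̄ = Σdᵢ / (k·n) = 448 / (9 × 300) = 0.16593
LCL = np̄ − 3·√(np̄(1−p̄)) = 49.7778 − 3 × 6.4435 = 30.4474

30.45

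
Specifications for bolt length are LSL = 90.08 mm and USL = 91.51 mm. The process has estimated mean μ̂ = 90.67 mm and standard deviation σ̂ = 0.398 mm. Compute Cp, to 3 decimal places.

Cp = (USL − LSL) / (6σ̂) = (91.51 − 90.08) / (6 × 0.398) = 1.4300 / 2.3880 = 0.5988

0.599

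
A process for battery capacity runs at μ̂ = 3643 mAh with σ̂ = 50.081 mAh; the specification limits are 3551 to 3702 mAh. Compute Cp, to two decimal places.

Cp = (USL − LSL) / (6σ̂) = (3702 − 3551) / (6 × 50.081) = 151.0000 / 300.4860 = 0.5025

0.50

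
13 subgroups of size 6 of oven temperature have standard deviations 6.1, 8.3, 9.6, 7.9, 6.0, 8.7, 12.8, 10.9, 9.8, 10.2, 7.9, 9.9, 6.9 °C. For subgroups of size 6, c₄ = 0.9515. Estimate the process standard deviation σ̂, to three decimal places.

9.297

s̄ = (6.1 + 8.3 + 9.6 + 7.9 + 6.0 + 8.7 + 12.8 + 10.9 + 9.8 + 10.2 + 7.9 + 9.9 + 6.9) / 13 = 8.8462
σ̂ = s̄ / c₄ = 8.8462 / 0.9515 = 9.2971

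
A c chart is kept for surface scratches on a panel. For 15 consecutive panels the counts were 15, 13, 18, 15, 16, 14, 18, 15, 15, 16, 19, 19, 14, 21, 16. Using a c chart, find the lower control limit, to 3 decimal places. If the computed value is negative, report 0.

4.167

c̄ = (15 + 13 + 18 + 15 + 16 + 14 + 18 + 15 + 15 + 16 + 19 + 19 + 14 + 21 + 16) / 15 = 244 / 15 = 16.2667
LCL = c̄ − 3√c̄ = 16.2667 − 3 × 4.0332 = 4.1671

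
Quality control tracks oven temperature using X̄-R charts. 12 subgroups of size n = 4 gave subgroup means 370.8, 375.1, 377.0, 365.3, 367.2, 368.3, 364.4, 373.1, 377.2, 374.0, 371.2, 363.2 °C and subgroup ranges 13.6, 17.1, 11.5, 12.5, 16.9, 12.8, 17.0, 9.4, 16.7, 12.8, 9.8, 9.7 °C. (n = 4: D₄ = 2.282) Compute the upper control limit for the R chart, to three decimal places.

30.389

R̄ = (13.6 + 17.1 + 11.5 + 12.5 + 16.9 + 12.8 + 17.0 + 9.4 + 16.7 + 12.8 + 9.8 + 9.7) / 12 = 159.8000 / 12 = 13.3167
UCL_R = D₄·R̄ = 2.282 × 13.3167 = 30.3886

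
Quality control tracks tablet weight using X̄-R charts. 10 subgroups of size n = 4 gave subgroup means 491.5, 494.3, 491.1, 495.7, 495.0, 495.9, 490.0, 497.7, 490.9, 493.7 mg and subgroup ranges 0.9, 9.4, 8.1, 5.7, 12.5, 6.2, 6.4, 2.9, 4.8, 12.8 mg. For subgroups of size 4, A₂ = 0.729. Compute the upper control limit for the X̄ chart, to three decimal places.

X̄̄ = (491.5 + 494.3 + 491.1 + 495.7 + 495.0 + 495.9 + 490.0 + 497.7 + 490.9 + 493.7) / 10 = 4935.8000 / 10 = 493.5800
R̄ = (0.9 + 9.4 + 8.1 + 5.7 + 12.5 + 6.2 + 6.4 + 2.9 + 4.8 + 12.8) / 10 = 69.7000 / 10 = 6.9700
UCL = X̄̄ + A₂·R̄ = 493.5800 + 0.729 × 6.9700 = 498.6611

498.661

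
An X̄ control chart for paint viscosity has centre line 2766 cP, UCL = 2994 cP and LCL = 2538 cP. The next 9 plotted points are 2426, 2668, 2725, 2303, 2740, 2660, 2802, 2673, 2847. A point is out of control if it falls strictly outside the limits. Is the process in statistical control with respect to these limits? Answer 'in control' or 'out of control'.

out of control

Compare each point to [2538, 2994]: sample 1 = 2426 < LCL; sample 4 = 2303 < LCL.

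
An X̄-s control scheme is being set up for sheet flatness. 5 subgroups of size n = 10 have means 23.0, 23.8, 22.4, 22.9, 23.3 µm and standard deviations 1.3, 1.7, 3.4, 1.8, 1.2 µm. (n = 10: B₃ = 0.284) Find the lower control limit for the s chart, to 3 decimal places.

s̄ = (1.3 + 1.7 + 3.4 + 1.8 + 1.2) / 5 = 1.8800
LCL_s = B₃·s̄ = 0.284 × 1.8800 = 0.5339

0.534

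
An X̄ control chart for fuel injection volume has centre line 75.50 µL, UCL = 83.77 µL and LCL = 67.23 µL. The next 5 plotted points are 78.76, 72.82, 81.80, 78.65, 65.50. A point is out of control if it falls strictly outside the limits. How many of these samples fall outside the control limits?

Compare each point to [67.23, 83.77]: sample 5 = 65.50 < LCL.

1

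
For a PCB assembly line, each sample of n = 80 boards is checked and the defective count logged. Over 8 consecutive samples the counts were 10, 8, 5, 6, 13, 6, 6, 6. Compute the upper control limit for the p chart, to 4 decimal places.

p̄ = Σdᵢ / (k·n) = 60 / (8 × 80) = 0.09375
UCL = p̄ + 3·√(p̄(1−p̄)/n) = 0.09375 + 3 × √(0.09375×0.90625/80) = 0.09375 + 3 × 0.03259 = 0.19152

0.1915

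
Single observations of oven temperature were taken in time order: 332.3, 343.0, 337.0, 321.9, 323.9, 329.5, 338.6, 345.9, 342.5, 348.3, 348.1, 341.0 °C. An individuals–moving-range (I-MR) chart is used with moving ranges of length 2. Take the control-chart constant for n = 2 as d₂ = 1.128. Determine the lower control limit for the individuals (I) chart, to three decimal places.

320.186

X̄ = (332.3 + 343.0 + 337.0 + 321.9 + 323.9 + 329.5 + 338.6 + 345.9 + 342.5 + 348.3 + 348.1 + 341.0) / 12 = 337.6667
Moving ranges: 10.7, 6.0, 15.1, 2.0, 5.6, 9.1, 7.3, 3.4, 5.8, 0.2, 7.1; M̄R̄ = 72.3000 / 11 = 6.5727
LCL = X̄ − 3·M̄R̄/d₂ = 337.6667 − 3 × 6.5727 / 1.128 = 320.1860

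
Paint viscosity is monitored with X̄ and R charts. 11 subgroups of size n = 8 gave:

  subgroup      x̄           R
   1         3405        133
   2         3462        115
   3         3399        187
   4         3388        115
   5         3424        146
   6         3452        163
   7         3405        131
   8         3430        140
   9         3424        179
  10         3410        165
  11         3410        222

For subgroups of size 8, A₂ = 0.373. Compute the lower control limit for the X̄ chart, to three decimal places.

3361.490

X̄̄ = (3405 + 3462 + 3399 + 3388 + 3424 + 3452 + 3405 + 3430 + 3424 + 3410 + 3410) / 11 = 37609.0000 / 11 = 3419.0000
R̄ = (133 + 115 + 187 + 115 + 146 + 163 + 131 + 140 + 179 + 165 + 222) / 11 = 1696.0000 / 11 = 154.1818
LCL = X̄̄ − A₂·R̄ = 3419.0000 − 0.373 × 154.1818 = 3361.4902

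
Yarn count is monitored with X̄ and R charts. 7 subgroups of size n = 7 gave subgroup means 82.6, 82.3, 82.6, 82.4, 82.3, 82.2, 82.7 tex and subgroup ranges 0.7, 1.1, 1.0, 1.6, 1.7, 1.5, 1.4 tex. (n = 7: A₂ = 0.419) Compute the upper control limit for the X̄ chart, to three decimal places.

X̄̄ = (82.6 + 82.3 + 82.6 + 82.4 + 82.3 + 82.2 + 82.7) / 7 = 577.1000 / 7 = 82.4429
R̄ = (0.7 + 1.1 + 1.0 + 1.6 + 1.7 + 1.5 + 1.4) / 7 = 9.0000 / 7 = 1.2857
UCL = X̄̄ + A₂·R̄ = 82.4429 + 0.419 × 1.2857 = 82.9816

82.982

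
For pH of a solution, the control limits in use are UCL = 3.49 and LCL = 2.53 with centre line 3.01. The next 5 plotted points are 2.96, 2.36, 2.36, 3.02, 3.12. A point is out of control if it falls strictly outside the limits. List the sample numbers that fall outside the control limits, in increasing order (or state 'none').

Compare each point to [2.53, 3.49]: sample 2 = 2.36 < LCL; sample 3 = 2.36 < LCL.

2, 3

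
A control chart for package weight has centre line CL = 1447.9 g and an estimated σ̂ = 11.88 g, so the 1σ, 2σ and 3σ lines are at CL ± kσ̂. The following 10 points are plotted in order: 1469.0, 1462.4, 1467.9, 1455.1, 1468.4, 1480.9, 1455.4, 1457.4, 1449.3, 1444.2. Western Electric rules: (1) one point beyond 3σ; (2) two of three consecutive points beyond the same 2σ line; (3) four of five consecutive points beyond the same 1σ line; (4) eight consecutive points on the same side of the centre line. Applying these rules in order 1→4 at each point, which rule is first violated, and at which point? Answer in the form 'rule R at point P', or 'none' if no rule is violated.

Zone of each point (C = within 1σ̂, B = 1σ̂–2σ̂, A = 2σ̂–3σ̂, * = beyond 3σ̂; sign = side of CL): 1:+B, 2:+B, 3:+B, 4:+C, 5:+B, 6:+A, 7:+C, 8:+C, 9:+C, 10:-C
Rule 3 (four of five consecutive points beyond the same 1σ limit) is satisfied at point 5.

rule 3 at point 5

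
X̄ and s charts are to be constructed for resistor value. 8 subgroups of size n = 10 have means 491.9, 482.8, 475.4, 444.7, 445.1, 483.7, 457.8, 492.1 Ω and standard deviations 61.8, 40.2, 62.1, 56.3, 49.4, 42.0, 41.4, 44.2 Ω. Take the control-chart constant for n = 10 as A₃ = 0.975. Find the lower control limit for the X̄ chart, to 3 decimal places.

423.254

X̄̄ = (491.9 + 482.8 + 475.4 + 444.7 + 445.1 + 483.7 + 457.8 + 492.1) / 8 = 471.6875
s̄ = (61.8 + 40.2 + 62.1 + 56.3 + 49.4 + 42.0 + 41.4 + 44.2) / 8 = 49.6750
LCL = X̄̄ − A₃·s̄ = 471.6875 − 0.975 × 49.6750 = 423.2544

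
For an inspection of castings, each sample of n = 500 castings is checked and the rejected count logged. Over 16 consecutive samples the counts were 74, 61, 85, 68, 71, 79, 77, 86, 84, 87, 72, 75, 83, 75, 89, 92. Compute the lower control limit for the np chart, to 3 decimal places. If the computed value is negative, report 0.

54.205

p̄ = Σdᵢ / (k·n) = 1258 / (16 × 500) = 0.15725
LCL = np̄ − 3·√(np̄(1−p̄)) = 78.6250 − 3 × 8.1401 = 54.2047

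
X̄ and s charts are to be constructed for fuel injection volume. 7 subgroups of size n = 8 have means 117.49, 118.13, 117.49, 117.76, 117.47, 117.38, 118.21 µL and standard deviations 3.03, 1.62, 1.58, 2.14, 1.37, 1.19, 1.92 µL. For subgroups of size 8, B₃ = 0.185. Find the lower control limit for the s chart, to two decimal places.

s̄ = (3.03 + 1.62 + 1.58 + 2.14 + 1.37 + 1.19 + 1.92) / 7 = 1.8357
LCL_s = B₃·s̄ = 0.185 × 1.8357 = 0.3396

0.34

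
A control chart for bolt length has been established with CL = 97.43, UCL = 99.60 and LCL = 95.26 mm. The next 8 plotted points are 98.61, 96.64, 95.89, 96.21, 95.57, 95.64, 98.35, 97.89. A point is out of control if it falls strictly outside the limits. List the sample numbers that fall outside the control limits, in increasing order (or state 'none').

All 8 points lie within [95.26, 99.60].

none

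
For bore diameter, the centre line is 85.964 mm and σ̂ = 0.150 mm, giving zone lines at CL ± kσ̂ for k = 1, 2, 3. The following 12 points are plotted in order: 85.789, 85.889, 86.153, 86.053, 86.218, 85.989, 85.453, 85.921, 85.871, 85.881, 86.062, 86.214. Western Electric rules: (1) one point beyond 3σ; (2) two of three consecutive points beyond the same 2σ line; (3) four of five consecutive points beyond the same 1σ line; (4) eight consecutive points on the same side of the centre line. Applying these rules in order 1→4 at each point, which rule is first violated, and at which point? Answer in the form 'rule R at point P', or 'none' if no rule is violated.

rule 1 at point 7

Zone of each point (C = within 1σ̂, B = 1σ̂–2σ̂, A = 2σ̂–3σ̂, * = beyond 3σ̂; sign = side of CL): 1:-B, 2:-C, 3:+B, 4:+C, 5:+B, 6:+C, 7:-*, 8:-C, 9:-C, 10:-C, 11:+C, 12:+B
Rule 1 (one point beyond the 3σ limits) is satisfied at point 7.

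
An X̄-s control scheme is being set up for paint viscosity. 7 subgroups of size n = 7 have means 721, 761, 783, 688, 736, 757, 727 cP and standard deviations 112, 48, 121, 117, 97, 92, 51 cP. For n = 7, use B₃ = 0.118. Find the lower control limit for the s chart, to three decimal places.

s̄ = (112 + 48 + 121 + 117 + 97 + 92 + 51) / 7 = 91.1429
LCL_s = B₃·s̄ = 0.118 × 91.1429 = 10.7549

10.755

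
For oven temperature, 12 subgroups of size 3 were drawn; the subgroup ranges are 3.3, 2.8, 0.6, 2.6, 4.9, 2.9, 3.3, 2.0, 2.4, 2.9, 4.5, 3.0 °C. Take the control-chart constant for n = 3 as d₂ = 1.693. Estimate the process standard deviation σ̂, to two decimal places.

1.73

R̄ = (3.3 + 2.8 + 0.6 + 2.6 + 4.9 + 2.9 + 3.3 + 2.0 + 2.4 + 2.9 + 4.5 + 3.0) / 12 = 2.9333
σ̂ = R̄ / d₂ = 2.9333 / 1.693 = 1.7326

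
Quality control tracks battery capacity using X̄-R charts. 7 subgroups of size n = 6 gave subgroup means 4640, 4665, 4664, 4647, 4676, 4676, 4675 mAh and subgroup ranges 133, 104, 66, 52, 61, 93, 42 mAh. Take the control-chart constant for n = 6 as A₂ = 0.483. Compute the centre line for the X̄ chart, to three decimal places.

4663.286

X̄̄ = (4640 + 4665 + 4664 + 4647 + 4676 + 4676 + 4675) / 7 = 32643.0000 / 7 = 4663.2857
CL = X̄̄ = 4663.2857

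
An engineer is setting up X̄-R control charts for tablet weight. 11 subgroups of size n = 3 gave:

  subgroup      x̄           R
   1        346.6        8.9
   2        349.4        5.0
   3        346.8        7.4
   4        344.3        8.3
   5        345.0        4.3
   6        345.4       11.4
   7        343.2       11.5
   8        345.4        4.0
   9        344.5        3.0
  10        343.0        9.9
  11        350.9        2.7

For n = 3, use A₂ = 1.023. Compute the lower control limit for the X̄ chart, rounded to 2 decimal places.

X̄̄ = (346.6 + 349.4 + 346.8 + 344.3 + 345.0 + 345.4 + 343.2 + 345.4 + 344.5 + 343.0 + 350.9) / 11 = 3804.5000 / 11 = 345.8636
R̄ = (8.9 + 5.0 + 7.4 + 8.3 + 4.3 + 11.4 + 11.5 + 4.0 + 3.0 + 9.9 + 2.7) / 11 = 76.4000 / 11 = 6.9455
LCL = X̄̄ − A₂·R̄ = 345.8636 − 1.023 × 6.9455 = 338.7584

338.76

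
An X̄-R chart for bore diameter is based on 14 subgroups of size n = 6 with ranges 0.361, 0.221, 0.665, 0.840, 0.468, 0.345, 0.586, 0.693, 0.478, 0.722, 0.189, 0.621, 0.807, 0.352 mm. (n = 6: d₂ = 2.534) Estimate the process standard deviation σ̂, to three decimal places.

R̄ = (0.361 + 0.221 + 0.665 + 0.840 + 0.468 + 0.345 + 0.586 + 0.693 + 0.478 + 0.722 + 0.189 + 0.621 + 0.807 + 0.352) / 14 = 0.5249
σ̂ = R̄ / d₂ = 0.5249 / 2.534 = 0.2071

0.207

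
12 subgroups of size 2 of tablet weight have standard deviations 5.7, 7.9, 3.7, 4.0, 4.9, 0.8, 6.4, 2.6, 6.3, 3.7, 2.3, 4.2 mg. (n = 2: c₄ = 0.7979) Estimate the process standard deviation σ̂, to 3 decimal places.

s̄ = (5.7 + 7.9 + 3.7 + 4.0 + 4.9 + 0.8 + 6.4 + 2.6 + 6.3 + 3.7 + 2.3 + 4.2) / 12 = 4.3750
σ̂ = s̄ / c₄ = 4.3750 / 0.7979 = 5.4831

5.483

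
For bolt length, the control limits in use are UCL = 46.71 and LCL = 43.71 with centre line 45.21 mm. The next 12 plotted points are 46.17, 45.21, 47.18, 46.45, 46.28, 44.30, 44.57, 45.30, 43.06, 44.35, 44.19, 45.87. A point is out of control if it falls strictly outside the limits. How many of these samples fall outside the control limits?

2

Compare each point to [43.71, 46.71]: sample 3 = 47.18 > UCL; sample 9 = 43.06 < LCL.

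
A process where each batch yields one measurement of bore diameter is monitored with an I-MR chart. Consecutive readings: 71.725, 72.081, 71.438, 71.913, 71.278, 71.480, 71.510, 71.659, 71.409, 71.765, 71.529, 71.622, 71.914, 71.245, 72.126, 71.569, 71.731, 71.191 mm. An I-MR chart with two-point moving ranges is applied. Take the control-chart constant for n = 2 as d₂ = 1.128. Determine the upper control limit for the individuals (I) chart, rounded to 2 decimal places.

72.64

X̄ = (71.725 + 72.081 + 71.438 + 71.913 + 71.278 + 71.480 + 71.510 + 71.659 + 71.409 + 71.765 + 71.529 + 71.622 + 71.914 + 71.245 + 72.126 + 71.569 + 71.731 + 71.191) / 18 = 71.6214
Moving ranges: 0.356, 0.643, 0.475, 0.635, 0.202, 0.030, 0.149, 0.250, 0.356, 0.236, 0.093, 0.292, 0.669, 0.881, 0.557, 0.162, 0.540; M̄R̄ = 6.5260 / 17 = 0.3839
UCL = X̄ + 3·M̄R̄/d₂ = 71.6214 + 3 × 0.3839 / 1.128 = 72.6424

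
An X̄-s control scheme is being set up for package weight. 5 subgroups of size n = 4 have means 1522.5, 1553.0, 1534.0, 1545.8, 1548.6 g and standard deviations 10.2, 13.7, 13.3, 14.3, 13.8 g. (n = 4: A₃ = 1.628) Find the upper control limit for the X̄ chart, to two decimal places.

1562.04

X̄̄ = (1522.5 + 1553.0 + 1534.0 + 1545.8 + 1548.6) / 5 = 1540.7800
s̄ = (10.2 + 13.7 + 13.3 + 14.3 + 13.8) / 5 = 13.0600
UCL = X̄̄ + A₃·s̄ = 1540.7800 + 1.628 × 13.0600 = 1562.0417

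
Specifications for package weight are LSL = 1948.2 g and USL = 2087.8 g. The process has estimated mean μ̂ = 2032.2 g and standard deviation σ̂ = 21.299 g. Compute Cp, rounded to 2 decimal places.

1.09

Cp = (USL − LSL) / (6σ̂) = (2087.8 − 1948.2) / (6 × 21.299) = 139.6000 / 127.7940 = 1.0924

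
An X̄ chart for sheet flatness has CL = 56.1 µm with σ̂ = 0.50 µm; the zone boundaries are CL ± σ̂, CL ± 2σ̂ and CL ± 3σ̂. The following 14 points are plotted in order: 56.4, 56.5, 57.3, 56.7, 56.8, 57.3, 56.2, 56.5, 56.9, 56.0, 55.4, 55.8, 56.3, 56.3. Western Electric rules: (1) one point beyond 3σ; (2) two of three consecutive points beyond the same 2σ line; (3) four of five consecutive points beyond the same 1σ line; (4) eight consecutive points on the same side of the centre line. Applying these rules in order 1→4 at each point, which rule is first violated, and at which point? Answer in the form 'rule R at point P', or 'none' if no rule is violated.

rule 3 at point 6

Zone of each point (C = within 1σ̂, B = 1σ̂–2σ̂, A = 2σ̂–3σ̂, * = beyond 3σ̂; sign = side of CL): 1:+C, 2:+C, 3:+A, 4:+B, 5:+B, 6:+A, 7:+C, 8:+C, 9:+B, 10:-C, 11:-B, 12:-C, 13:+C, 14:+C
Rule 3 (four of five consecutive points beyond the same 1σ limit) is satisfied at point 6.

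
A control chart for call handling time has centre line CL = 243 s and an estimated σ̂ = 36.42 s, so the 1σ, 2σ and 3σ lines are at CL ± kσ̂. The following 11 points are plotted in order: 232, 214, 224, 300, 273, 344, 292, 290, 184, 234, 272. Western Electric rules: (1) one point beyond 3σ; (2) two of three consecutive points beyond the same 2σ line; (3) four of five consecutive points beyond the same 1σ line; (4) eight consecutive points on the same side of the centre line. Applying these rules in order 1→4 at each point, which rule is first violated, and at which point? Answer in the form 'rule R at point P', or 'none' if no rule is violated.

rule 3 at point 8

Zone of each point (C = within 1σ̂, B = 1σ̂–2σ̂, A = 2σ̂–3σ̂, * = beyond 3σ̂; sign = side of CL): 1:-C, 2:-C, 3:-C, 4:+B, 5:+C, 6:+A, 7:+B, 8:+B, 9:-B, 10:-C, 11:+C
Rule 3 (four of five consecutive points beyond the same 1σ limit) is satisfied at point 8.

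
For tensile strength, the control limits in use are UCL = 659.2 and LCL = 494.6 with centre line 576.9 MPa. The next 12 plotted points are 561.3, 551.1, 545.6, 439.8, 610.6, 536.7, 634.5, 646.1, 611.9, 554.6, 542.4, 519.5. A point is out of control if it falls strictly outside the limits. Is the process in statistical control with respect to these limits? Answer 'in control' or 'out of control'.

out of control

Compare each point to [494.6, 659.2]: sample 4 = 439.8 < LCL.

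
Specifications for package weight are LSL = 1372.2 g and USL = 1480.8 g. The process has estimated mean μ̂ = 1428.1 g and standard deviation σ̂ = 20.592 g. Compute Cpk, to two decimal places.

Cpu = (USL − μ̂) / (3σ̂) = (1480.8 − 1428.1) / (3 × 20.592) = 0.8531; Cpl = (μ̂ − LSL) / (3σ̂) = (1428.1 − 1372.2) / (3 × 20.592) = 0.9049; Cpk = min(Cpu, Cpl) = 0.8531

0.85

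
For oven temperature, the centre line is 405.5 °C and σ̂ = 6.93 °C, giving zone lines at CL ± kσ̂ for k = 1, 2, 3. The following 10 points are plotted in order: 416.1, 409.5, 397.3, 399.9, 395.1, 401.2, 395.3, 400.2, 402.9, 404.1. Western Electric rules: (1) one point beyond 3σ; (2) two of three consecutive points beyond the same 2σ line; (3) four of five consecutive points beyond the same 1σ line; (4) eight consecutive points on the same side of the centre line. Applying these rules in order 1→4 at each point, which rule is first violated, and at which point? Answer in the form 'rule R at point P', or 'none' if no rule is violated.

Zone of each point (C = within 1σ̂, B = 1σ̂–2σ̂, A = 2σ̂–3σ̂, * = beyond 3σ̂; sign = side of CL): 1:+B, 2:+C, 3:-B, 4:-C, 5:-B, 6:-C, 7:-B, 8:-C, 9:-C, 10:-C
Rule 4 (eight consecutive points on the same side of the centre line) is satisfied at point 10.

rule 4 at point 10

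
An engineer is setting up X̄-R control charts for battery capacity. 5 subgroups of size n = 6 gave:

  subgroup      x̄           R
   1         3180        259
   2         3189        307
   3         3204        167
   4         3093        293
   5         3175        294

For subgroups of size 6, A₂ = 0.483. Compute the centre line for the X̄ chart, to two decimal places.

3168.20

X̄̄ = (3180 + 3189 + 3204 + 3093 + 3175) / 5 = 15841.0000 / 5 = 3168.2000
CL = X̄̄ = 3168.2000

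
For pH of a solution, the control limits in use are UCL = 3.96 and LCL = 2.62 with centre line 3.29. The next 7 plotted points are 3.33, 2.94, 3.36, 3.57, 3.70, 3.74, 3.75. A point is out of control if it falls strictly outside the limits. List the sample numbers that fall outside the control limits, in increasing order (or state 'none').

All 7 points lie within [2.62, 3.96].

none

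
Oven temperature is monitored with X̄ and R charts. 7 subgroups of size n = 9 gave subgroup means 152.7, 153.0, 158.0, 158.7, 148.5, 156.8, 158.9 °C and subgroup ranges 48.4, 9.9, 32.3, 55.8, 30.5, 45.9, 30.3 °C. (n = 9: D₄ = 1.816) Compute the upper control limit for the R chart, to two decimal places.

R̄ = (48.4 + 9.9 + 32.3 + 55.8 + 30.5 + 45.9 + 30.3) / 7 = 253.1000 / 7 = 36.1571
UCL_R = D₄·R̄ = 1.816 × 36.1571 = 65.6614

65.66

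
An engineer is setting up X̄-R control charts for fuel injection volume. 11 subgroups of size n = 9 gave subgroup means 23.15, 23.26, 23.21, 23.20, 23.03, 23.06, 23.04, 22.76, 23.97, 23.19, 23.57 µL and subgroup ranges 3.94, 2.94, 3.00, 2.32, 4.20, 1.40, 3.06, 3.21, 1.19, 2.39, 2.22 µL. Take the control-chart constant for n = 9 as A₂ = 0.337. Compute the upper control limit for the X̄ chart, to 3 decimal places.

X̄̄ = (23.15 + 23.26 + 23.21 + 23.20 + 23.03 + 23.06 + 23.04 + 22.76 + 23.97 + 23.19 + 23.57) / 11 = 255.4400 / 11 = 23.2218
R̄ = (3.94 + 2.94 + 3.00 + 2.32 + 4.20 + 1.40 + 3.06 + 3.21 + 1.19 + 2.39 + 2.22) / 11 = 29.8700 / 11 = 2.7155
UCL = X̄̄ + A₂·R̄ = 23.2218 + 0.337 × 2.7155 = 24.1369

24.137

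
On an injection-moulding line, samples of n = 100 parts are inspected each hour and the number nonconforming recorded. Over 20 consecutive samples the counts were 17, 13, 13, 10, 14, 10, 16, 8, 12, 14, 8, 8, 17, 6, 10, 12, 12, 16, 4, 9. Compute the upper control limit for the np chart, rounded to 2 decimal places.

p̄ = Σdᵢ / (k·n) = 229 / (20 × 100) = 0.11450
UCL = np̄ + 3·√(np̄(1−p̄)) = 11.4500 + 3 × √(11.4500×0.88550) = 11.4500 + 3 × 3.1842 = 21.0025

21.00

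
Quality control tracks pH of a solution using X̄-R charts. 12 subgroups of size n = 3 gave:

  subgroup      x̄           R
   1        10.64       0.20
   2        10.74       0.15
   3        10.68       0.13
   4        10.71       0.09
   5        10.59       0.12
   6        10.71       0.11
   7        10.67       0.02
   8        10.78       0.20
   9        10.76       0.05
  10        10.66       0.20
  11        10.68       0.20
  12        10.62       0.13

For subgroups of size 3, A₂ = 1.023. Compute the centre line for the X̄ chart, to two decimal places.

10.69

X̄̄ = (10.64 + 10.74 + 10.68 + 10.71 + 10.59 + 10.71 + 10.67 + 10.78 + 10.76 + 10.66 + 10.68 + 10.62) / 12 = 128.2400 / 12 = 10.6867
CL = X̄̄ = 10.6867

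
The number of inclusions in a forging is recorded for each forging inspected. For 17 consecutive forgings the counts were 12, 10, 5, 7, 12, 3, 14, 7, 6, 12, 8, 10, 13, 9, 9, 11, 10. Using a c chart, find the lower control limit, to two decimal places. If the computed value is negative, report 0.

c̄ = (12 + 10 + 5 + 7 + 12 + 3 + 14 + 7 + 6 + 12 + 8 + 10 + 13 + 9 + 9 + 11 + 10) / 17 = 158 / 17 = 9.2941
LCL = c̄ − 3√c̄ = 9.2941 − 3 × 3.0486 = 0.1482

0.15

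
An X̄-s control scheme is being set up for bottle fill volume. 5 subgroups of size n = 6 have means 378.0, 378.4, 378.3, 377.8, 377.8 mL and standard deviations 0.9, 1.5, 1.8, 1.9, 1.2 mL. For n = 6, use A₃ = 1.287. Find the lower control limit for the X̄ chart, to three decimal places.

376.181

X̄̄ = (378.0 + 378.4 + 378.3 + 377.8 + 377.8) / 5 = 378.0600
s̄ = (0.9 + 1.5 + 1.8 + 1.9 + 1.2) / 5 = 1.4600
LCL = X̄̄ − A₃·s̄ = 378.0600 − 1.287 × 1.4600 = 376.1810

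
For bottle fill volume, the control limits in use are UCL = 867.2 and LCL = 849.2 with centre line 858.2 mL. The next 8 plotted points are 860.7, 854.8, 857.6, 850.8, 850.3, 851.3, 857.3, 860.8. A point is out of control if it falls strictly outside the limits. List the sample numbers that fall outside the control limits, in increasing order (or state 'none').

All 8 points lie within [849.2, 867.2].

none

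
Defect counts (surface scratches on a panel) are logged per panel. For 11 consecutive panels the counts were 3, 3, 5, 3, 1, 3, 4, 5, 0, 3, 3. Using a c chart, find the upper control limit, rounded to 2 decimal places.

8.20

c̄ = (3 + 3 + 5 + 3 + 1 + 3 + 4 + 5 + 0 + 3 + 3) / 11 = 33 / 11 = 3.0000
UCL = c̄ + 3√c̄ = 3.0000 + 3 × √3.0000 = 3.0000 + 3 × 1.7321 = 8.1962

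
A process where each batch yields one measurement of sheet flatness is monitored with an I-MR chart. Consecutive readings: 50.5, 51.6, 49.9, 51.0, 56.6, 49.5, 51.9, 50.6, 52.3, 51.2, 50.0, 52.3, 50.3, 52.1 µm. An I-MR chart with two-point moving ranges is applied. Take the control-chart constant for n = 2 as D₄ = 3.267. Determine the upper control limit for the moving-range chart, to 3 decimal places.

7.640

Moving ranges: 1.1, 1.7, 1.1, 5.6, 7.1, 2.4, 1.3, 1.7, 1.1, 1.2, 2.3, 2.0, 1.8; M̄R̄ = 30.4000 / 13 = 2.3385
UCL_MR = D₄·M̄R̄ = 3.267 × 2.3385 = 7.6398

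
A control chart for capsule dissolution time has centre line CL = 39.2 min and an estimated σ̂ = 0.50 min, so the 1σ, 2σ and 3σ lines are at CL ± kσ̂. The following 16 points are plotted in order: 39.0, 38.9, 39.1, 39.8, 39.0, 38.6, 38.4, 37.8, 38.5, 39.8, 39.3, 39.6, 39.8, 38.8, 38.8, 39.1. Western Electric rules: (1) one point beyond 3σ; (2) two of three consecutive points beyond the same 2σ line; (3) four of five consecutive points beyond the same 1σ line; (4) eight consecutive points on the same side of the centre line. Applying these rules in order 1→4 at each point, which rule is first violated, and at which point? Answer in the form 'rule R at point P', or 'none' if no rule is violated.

rule 3 at point 9

Zone of each point (C = within 1σ̂, B = 1σ̂–2σ̂, A = 2σ̂–3σ̂, * = beyond 3σ̂; sign = side of CL): 1:-C, 2:-C, 3:-C, 4:+B, 5:-C, 6:-B, 7:-B, 8:-A, 9:-B, 10:+B, 11:+C, 12:+C, 13:+B, 14:-C, 15:-C, 16:-C
Rule 3 (four of five consecutive points beyond the same 1σ limit) is satisfied at point 9.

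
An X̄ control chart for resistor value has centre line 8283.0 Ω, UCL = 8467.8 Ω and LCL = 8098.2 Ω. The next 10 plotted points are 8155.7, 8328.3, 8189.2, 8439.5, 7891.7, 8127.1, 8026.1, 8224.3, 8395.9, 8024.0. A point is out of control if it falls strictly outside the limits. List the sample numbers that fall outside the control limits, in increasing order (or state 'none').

5, 7, 10

Compare each point to [8098.2, 8467.8]: sample 5 = 7891.7 < LCL; sample 7 = 8026.1 < LCL; sample 10 = 8024.0 < LCL.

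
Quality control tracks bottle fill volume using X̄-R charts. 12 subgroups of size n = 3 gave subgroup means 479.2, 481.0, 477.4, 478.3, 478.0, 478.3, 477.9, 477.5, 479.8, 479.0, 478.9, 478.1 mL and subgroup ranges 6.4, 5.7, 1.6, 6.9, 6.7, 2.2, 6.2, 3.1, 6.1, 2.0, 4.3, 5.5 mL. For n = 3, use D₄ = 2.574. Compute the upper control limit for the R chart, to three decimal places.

R̄ = (6.4 + 5.7 + 1.6 + 6.9 + 6.7 + 2.2 + 6.2 + 3.1 + 6.1 + 2.0 + 4.3 + 5.5) / 12 = 56.7000 / 12 = 4.7250
UCL_R = D₄·R̄ = 2.574 × 4.7250 = 12.1622

12.162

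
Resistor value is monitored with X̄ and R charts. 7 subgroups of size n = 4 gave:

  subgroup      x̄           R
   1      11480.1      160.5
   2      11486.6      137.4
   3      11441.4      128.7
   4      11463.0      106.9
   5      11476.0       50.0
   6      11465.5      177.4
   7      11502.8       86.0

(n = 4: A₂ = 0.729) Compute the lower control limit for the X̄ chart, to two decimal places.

11385.43

X̄̄ = (11480.1 + 11486.6 + 11441.4 + 11463.0 + 11476.0 + 11465.5 + 11502.8) / 7 = 80315.4000 / 7 = 11473.6286
R̄ = (160.5 + 137.4 + 128.7 + 106.9 + 50.0 + 177.4 + 86.0) / 7 = 846.9000 / 7 = 120.9857
LCL = X̄̄ − A₂·R̄ = 11473.6286 − 0.729 × 120.9857 = 11385.4300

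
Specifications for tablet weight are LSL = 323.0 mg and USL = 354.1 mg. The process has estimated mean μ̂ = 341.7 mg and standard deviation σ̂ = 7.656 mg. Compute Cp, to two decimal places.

Cp = (USL − LSL) / (6σ̂) = (354.1 − 323.0) / (6 × 7.656) = 31.1000 / 45.9360 = 0.6770

0.68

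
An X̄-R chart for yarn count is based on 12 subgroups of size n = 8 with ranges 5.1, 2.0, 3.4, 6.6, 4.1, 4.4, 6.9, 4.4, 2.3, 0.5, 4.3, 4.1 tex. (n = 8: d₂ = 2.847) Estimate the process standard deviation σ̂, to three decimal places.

1.408

R̄ = (5.1 + 2.0 + 3.4 + 6.6 + 4.1 + 4.4 + 6.9 + 4.4 + 2.3 + 0.5 + 4.3 + 4.1) / 12 = 4.0083
σ̂ = R̄ / d₂ = 4.0083 / 2.847 = 1.4079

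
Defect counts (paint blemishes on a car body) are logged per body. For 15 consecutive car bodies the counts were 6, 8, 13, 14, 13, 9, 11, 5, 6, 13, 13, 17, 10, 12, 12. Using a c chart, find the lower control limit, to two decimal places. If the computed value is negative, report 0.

0.94

c̄ = (6 + 8 + 13 + 14 + 13 + 9 + 11 + 5 + 6 + 13 + 13 + 17 + 10 + 12 + 12) / 15 = 162 / 15 = 10.8000
LCL = c̄ − 3√c̄ = 10.8000 − 3 × 3.2863 = 0.9410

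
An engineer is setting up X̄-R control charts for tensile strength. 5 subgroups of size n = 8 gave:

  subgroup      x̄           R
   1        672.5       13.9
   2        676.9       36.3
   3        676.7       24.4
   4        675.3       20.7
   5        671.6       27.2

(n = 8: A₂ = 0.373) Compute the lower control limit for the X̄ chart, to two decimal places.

X̄̄ = (672.5 + 676.9 + 676.7 + 675.3 + 671.6) / 5 = 3373.0000 / 5 = 674.6000
R̄ = (13.9 + 36.3 + 24.4 + 20.7 + 27.2) / 5 = 122.5000 / 5 = 24.5000
LCL = X̄̄ − A₂·R̄ = 674.6000 − 0.373 × 24.5000 = 665.4615

665.46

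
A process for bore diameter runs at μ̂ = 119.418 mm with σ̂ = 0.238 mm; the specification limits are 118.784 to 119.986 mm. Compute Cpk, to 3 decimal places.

0.796

Cpu = (USL − μ̂) / (3σ̂) = (119.986 − 119.418) / (3 × 0.238) = 0.7955; Cpl = (μ̂ − LSL) / (3σ̂) = (119.418 − 118.784) / (3 × 0.238) = 0.8880; Cpk = min(Cpu, Cpl) = 0.7955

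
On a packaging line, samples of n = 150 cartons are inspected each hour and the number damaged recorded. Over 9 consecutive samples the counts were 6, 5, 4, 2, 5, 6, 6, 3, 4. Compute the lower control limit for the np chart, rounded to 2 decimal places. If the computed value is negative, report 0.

p̄ = Σdᵢ / (k·n) = 41 / (9 × 150) = 0.03037
LCL = np̄ − 3·√(np̄(1−p̄)) = 4.5556 − 3 × 2.1017 = -1.7496 → 0 (negative, so LCL = 0)

0.00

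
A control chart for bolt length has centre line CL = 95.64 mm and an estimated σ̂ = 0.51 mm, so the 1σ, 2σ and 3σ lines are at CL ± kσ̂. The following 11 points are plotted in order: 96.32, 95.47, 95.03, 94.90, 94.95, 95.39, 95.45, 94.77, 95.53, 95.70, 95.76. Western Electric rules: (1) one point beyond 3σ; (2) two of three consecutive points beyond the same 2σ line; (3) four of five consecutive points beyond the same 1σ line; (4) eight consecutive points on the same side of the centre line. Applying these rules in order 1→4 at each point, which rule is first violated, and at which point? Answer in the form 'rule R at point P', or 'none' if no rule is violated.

rule 4 at point 9

Zone of each point (C = within 1σ̂, B = 1σ̂–2σ̂, A = 2σ̂–3σ̂, * = beyond 3σ̂; sign = side of CL): 1:+B, 2:-C, 3:-B, 4:-B, 5:-B, 6:-C, 7:-C, 8:-B, 9:-C, 10:+C, 11:+C
Rule 4 (eight consecutive points on the same side of the centre line) is satisfied at point 9.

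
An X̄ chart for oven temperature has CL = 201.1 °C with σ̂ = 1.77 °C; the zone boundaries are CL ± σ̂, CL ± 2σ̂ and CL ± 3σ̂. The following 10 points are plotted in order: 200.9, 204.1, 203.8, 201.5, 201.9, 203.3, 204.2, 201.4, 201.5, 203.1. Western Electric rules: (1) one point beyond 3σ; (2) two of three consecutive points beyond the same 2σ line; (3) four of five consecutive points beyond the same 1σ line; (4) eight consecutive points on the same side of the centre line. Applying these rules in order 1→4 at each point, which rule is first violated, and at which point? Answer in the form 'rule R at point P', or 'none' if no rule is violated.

Zone of each point (C = within 1σ̂, B = 1σ̂–2σ̂, A = 2σ̂–3σ̂, * = beyond 3σ̂; sign = side of CL): 1:-C, 2:+B, 3:+B, 4:+C, 5:+C, 6:+B, 7:+B, 8:+C, 9:+C, 10:+B
Rule 4 (eight consecutive points on the same side of the centre line) is satisfied at point 9.

rule 4 at point 9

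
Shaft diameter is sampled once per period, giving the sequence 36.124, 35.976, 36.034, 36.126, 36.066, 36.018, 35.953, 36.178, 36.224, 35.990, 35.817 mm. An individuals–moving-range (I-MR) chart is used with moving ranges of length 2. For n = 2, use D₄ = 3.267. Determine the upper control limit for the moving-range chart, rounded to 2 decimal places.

0.38

Moving ranges: 0.148, 0.058, 0.092, 0.060, 0.048, 0.065, 0.225, 0.046, 0.234, 0.173; M̄R̄ = 1.1490 / 10 = 0.1149
UCL_MR = D₄·M̄R̄ = 3.267 × 0.1149 = 0.3754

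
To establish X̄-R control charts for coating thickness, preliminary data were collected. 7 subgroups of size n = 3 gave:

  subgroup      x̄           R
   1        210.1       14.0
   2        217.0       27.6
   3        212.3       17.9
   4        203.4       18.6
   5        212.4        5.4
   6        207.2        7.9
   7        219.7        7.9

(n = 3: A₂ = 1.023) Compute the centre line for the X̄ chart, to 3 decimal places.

211.729

X̄̄ = (210.1 + 217.0 + 212.3 + 203.4 + 212.4 + 207.2 + 219.7) / 7 = 1482.1000 / 7 = 211.7286
CL = X̄̄ = 211.7286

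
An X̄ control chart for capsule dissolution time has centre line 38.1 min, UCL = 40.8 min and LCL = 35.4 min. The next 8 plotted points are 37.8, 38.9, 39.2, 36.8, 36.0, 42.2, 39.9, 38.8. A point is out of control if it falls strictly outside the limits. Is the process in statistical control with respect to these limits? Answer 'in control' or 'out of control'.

Compare each point to [35.4, 40.8]: sample 6 = 42.2 > UCL.

out of control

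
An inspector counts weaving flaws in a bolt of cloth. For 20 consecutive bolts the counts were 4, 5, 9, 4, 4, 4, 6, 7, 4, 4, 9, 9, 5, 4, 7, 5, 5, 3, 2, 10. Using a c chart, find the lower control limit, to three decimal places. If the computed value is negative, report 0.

0.000

c̄ = (4 + 5 + 9 + 4 + 4 + 4 + 6 + 7 + 4 + 4 + 9 + 9 + 5 + 4 + 7 + 5 + 5 + 3 + 2 + 10) / 20 = 110 / 20 = 5.5000
LCL = c̄ − 3√c̄ = 5.5000 − 3 × 2.3452 = -1.5356 → 0 (cannot be negative)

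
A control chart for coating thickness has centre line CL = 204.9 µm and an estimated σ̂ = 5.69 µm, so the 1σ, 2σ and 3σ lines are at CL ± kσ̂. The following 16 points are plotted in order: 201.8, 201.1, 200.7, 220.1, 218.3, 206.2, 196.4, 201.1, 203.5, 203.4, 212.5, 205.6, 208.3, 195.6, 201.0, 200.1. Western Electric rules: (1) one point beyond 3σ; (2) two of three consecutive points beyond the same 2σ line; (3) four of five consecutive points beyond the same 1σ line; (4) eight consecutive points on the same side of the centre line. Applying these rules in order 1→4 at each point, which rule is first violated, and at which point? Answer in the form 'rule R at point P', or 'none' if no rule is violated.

Zone of each point (C = within 1σ̂, B = 1σ̂–2σ̂, A = 2σ̂–3σ̂, * = beyond 3σ̂; sign = side of CL): 1:-C, 2:-C, 3:-C, 4:+A, 5:+A, 6:+C, 7:-B, 8:-C, 9:-C, 10:-C, 11:+B, 12:+C, 13:+C, 14:-B, 15:-C, 16:-C
Rule 2 (two of three consecutive points beyond the same 2σ limit) is satisfied at point 5.

rule 2 at point 5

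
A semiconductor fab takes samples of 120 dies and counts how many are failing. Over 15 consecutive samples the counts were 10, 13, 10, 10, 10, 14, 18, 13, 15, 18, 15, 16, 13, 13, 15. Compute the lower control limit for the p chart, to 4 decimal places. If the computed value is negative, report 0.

p̄ = Σdᵢ / (k·n) = 203 / (15 × 120) = 0.11278
LCL = p̄ − 3·√(p̄(1−p̄)/n) = 0.11278 − 3 × 0.02888 = 0.02615

0.0261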